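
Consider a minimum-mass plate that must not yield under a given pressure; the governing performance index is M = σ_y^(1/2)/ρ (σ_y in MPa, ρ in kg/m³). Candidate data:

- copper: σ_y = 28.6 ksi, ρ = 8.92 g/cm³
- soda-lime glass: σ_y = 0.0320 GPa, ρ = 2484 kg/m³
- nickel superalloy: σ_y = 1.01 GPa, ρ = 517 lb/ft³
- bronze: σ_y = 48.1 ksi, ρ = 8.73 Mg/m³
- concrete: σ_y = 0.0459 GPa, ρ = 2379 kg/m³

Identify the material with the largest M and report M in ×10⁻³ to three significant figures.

After converting to SI:
  copper: σ_y = 197.2 MPa, ρ = 8920 kg/m³
  soda-lime glass: σ_y = 32.00 MPa, ρ = 2484 kg/m³
  nickel superalloy: σ_y = 1010 MPa, ρ = 8282 kg/m³
  bronze: σ_y = 331.6 MPa, ρ = 8730 kg/m³
  concrete: σ_y = 45.90 MPa, ρ = 2379 kg/m³
  nickel superalloy: M = 3.84×10⁻³
  concrete: M = 2.85×10⁻³
  soda-lime glass: M = 2.28×10⁻³
  bronze: M = 2.09×10⁻³
  copper: M = 1.57×10⁻³
Highest index: nickel superalloy.

nickel superalloy, M = 3.84×10⁻³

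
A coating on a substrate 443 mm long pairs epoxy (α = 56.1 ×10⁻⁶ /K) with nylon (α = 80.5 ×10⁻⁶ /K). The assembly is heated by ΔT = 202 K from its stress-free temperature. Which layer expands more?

nylon

α(epoxy) = 56.1×10⁻⁶/K vs α(nylon) = 80.5×10⁻⁶/K.
Higher α expands more for the same ΔT: nylon.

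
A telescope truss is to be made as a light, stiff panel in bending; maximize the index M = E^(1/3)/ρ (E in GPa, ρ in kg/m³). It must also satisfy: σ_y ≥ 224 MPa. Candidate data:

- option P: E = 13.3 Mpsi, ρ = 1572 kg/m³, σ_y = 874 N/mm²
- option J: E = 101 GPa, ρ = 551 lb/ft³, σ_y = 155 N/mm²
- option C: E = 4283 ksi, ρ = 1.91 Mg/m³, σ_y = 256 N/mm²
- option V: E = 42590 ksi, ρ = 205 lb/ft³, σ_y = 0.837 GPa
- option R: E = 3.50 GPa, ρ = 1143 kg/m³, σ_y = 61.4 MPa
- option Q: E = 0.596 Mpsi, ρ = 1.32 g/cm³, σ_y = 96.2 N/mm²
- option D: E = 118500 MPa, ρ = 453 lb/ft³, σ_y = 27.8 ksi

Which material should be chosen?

Screen on constraints: σ_y ≥ 224 MPa. Survivors: option P, option C, option V.
After converting to SI:
  option P: E = 91.70 GPa, ρ = 1572 kg/m³
  option C: E = 29.53 GPa, ρ = 1910 kg/m³
  option V: E = 293.6 GPa, ρ = 3284 kg/m³
  option P: M = 2.87×10⁻³
  option V: M = 2.02×10⁻³
  option C: M = 1.62×10⁻³
Highest index: option P.

option P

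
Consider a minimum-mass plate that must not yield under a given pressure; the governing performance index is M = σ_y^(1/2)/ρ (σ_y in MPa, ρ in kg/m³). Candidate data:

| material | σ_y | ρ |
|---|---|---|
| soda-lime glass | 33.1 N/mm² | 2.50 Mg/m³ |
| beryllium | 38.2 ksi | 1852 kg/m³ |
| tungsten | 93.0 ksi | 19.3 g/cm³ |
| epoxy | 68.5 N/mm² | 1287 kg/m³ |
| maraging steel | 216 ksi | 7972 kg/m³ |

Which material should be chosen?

Normalizing units and computing the index:
  soda-lime glass: σ_y = 33.10 MPa, ρ = 2500 kg/m³
  beryllium: σ_y = 263.4 MPa, ρ = 1852 kg/m³
  tungsten: σ_y = 641.2 MPa, ρ = 19300 kg/m³
  epoxy: σ_y = 68.50 MPa, ρ = 1287 kg/m³
  maraging steel: σ_y = 1489 MPa, ρ = 7972 kg/m³
  beryllium: M = 8.76×10⁻³
  epoxy: M = 6.43×10⁻³
  maraging steel: M = 4.84×10⁻³
  soda-lime glass: M = 2.30×10⁻³
  tungsten: M = 1.31×10⁻³
Beryllium has the largest M.

beryllium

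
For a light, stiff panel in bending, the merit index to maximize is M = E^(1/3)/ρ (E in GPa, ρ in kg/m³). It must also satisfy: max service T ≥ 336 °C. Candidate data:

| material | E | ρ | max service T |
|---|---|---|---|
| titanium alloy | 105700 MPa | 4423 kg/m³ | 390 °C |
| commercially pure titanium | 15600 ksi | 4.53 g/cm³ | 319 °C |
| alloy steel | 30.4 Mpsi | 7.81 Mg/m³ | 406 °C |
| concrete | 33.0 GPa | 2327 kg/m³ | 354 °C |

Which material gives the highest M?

Screen on constraints: max service T ≥ 336 °C. Survivors: titanium alloy, alloy steel, concrete.
Putting every candidate on a common basis:
  titanium alloy: E = 105.7 GPa, ρ = 4423 kg/m³
  alloy steel: E = 209.6 GPa, ρ = 7810 kg/m³
  concrete: E = 33.00 GPa, ρ = 2327 kg/m³
  concrete: M = 1.38×10⁻³
  titanium alloy: M = 1.07×10⁻³
  alloy steel: M = 0.761×10⁻³
The maximum is for concrete.

concrete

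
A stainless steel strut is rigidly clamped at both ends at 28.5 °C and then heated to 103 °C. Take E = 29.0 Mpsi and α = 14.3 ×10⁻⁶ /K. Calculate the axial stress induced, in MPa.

E = 29.0 Mpsi = 199.9 GPa.
ΔT = 74.50 K. Constrained thermal stress σ = E·α·ΔT = 199.9×10³ MPa × 14.3×10⁻⁶ × 74.50 = 213 MPa (compressive).

213 MPa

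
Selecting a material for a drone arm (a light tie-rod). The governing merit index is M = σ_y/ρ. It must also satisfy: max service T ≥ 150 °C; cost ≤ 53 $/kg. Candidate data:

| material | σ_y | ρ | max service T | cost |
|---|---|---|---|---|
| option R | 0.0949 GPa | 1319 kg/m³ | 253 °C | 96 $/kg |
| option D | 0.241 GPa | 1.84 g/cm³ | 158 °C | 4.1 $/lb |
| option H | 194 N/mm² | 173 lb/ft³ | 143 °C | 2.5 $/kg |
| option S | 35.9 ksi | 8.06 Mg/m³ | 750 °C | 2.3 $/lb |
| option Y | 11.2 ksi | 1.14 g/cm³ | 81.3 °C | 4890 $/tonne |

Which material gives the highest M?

option D

Screen on constraints: max service T ≥ 150 °C; cost ≤ 53 $/kg. Survivors: option D, option S.
After converting to SI:
  option D: σ_y = 241.0 MPa, ρ = 1840 kg/m³
  option S: σ_y = 247.5 MPa, ρ = 8060 kg/m³
  option D: M = 131 kN·m/kg
  option S: M = 30.7 kN·m/kg
Option D has the largest M.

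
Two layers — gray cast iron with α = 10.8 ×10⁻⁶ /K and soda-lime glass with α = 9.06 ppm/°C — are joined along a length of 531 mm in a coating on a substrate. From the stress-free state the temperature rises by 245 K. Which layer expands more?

α(gray cast iron) = 10.8×10⁻⁶/K vs α(soda-lime glass) = 9.06×10⁻⁶/K.
Higher α expands more for the same ΔT: gray cast iron.

gray cast iron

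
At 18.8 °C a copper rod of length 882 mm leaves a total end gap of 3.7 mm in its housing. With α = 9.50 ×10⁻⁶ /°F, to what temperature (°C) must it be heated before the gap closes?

α = 9.50×10⁻⁶/°F × 9/5 = 17.1×10⁻⁶/K.
α·L₀·ΔT = 3.7 mm ⇒ ΔT = 3.7 / (17.1×10⁻⁶ × 882.0) = 245.3 K.
T = 18.8 + 245.3 = 264.1 °C.

264 °C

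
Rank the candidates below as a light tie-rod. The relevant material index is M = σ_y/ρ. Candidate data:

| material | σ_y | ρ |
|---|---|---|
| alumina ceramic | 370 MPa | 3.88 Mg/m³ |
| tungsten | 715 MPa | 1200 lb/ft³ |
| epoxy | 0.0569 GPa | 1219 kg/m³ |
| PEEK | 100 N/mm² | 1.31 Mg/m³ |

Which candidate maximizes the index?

alumina ceramic

After converting to SI:
  alumina ceramic: σ_y = 370.0 MPa, ρ = 3880 kg/m³
  tungsten: σ_y = 715.0 MPa, ρ = 19220 kg/m³
  epoxy: σ_y = 56.90 MPa, ρ = 1219 kg/m³
  PEEK: σ_y = 100.0 MPa, ρ = 1310 kg/m³
  alumina ceramic: M = 95.4 kN·m/kg
  PEEK: M = 76.3 kN·m/kg
  epoxy: M = 46.7 kN·m/kg
  tungsten: M = 37.2 kN·m/kg
The maximum is for alumina ceramic.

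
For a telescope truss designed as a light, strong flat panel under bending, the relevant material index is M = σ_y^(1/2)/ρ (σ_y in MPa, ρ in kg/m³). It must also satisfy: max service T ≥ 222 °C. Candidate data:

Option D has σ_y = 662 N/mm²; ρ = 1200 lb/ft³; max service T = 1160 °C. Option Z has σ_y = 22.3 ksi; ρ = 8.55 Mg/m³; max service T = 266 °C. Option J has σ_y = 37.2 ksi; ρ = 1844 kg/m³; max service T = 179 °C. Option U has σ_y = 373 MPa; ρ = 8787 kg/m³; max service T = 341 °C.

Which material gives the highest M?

option U

Screen on constraints: max service T ≥ 222 °C. Survivors: option D, option Z, option U.
Normalizing units and computing the index:
  option D: σ_y = 662.0 MPa, ρ = 19220 kg/m³
  option Z: σ_y = 153.8 MPa, ρ = 8550 kg/m³
  option U: σ_y = 373.0 MPa, ρ = 8787 kg/m³
  option U: M = 2.20×10⁻³
  option Z: M = 1.45×10⁻³
  option D: M = 1.34×10⁻³
Option U has the largest M.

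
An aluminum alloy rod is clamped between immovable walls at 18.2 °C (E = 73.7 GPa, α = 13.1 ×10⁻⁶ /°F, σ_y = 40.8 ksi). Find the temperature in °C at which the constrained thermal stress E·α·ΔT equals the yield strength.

180 °C

α = 13.1×10⁻⁶/°F × 9/5 = 23.6×10⁻⁶/K.
σ_y = 40.8 ksi = 281.3 MPa.
E·α·ΔT = 281.3 MPa ⇒ ΔT = 281.3 / (73.70×10³ × 23.6×10⁻⁶) = 161.9 K.
T = 18.2 + 161.9 = 180.1 °C.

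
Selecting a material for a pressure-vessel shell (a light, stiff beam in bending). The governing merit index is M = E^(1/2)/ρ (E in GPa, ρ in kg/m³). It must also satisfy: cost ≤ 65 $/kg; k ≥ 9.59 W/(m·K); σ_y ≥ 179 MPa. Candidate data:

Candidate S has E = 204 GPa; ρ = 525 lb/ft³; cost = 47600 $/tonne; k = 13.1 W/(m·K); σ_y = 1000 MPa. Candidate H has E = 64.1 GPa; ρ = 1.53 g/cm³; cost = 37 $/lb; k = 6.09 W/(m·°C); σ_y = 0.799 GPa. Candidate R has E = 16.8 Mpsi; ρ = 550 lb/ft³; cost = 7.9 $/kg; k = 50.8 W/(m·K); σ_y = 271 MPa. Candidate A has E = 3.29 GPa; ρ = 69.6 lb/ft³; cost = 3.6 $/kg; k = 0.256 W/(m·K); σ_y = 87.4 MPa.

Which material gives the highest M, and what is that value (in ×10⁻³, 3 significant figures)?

candidate S, M = 1.70×10⁻³

Screen on constraints: cost ≤ 65 $/kg; k ≥ 9.59 W/(m·K); σ_y ≥ 179 MPa. Survivors: candidate S, candidate R.
Convert each candidate to consistent units, then evaluate M:
  candidate S: E = 204.0 GPa, ρ = 8410 kg/m³
  candidate R: E = 115.8 GPa, ρ = 8810 kg/m³
  candidate S: M = 1.70×10⁻³
  candidate R: M = 1.22×10⁻³
The maximum is for candidate S.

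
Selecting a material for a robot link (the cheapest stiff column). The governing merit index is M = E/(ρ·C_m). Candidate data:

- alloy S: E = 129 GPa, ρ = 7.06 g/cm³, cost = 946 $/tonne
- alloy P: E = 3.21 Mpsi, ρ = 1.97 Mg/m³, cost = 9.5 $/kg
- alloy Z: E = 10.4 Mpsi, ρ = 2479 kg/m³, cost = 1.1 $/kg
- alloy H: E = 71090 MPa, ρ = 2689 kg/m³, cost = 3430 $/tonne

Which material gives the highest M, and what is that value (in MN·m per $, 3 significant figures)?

Normalizing units and computing the index:
  alloy S: E = 129.0 GPa, ρ = 7060 kg/m³, cost = 0.9460 $/kg
  alloy P: E = 22.13 GPa, ρ = 1970 kg/m³, cost = 9.500 $/kg
  alloy Z: E = 71.71 GPa, ρ = 2479 kg/m³, cost = 1.100 $/kg
  alloy H: E = 71.09 GPa, ρ = 2689 kg/m³, cost = 3.430 $/kg
  alloy Z: M = 26.3 MN·m per $
  alloy S: M = 19.3 MN·m per $
  alloy H: M = 7.71 MN·m per $
  alloy P: M = 1.18 MN·m per $
Highest index: alloy Z.

alloy Z, M = 26.3 MN·m per $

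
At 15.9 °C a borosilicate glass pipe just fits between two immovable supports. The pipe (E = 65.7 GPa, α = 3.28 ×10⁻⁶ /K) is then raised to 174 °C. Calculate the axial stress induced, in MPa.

ΔT = 158.1 K. Constrained thermal stress σ = E·α·ΔT = 65.70×10³ MPa × 3.28×10⁻⁶ × 158.1 = 34.1 MPa (compressive).

34.1 MPa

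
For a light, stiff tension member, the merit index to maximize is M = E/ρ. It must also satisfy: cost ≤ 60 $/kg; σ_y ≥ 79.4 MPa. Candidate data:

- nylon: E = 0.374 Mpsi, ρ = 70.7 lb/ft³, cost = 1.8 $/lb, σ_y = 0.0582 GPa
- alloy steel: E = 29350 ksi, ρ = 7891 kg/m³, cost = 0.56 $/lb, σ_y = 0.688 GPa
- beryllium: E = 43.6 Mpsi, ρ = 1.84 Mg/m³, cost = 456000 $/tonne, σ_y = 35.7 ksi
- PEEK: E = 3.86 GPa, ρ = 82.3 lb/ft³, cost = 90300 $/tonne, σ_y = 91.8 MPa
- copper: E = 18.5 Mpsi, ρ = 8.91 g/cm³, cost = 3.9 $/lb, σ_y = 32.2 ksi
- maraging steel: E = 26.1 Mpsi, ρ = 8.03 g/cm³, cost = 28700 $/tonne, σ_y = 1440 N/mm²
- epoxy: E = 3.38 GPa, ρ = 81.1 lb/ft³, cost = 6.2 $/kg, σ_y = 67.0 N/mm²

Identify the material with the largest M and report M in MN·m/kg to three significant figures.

Screen on constraints: cost ≤ 60 $/kg; σ_y ≥ 79.4 MPa. Survivors: alloy steel, copper, maraging steel.
Convert each candidate to consistent units, then evaluate M:
  alloy steel: E = 202.4 GPa, ρ = 7891 kg/m³
  copper: E = 127.6 GPa, ρ = 8910 kg/m³
  maraging steel: E = 180.0 GPa, ρ = 8030 kg/m³
  alloy steel: M = 25.6 MN·m/kg
  maraging steel: M = 22.4 MN·m/kg
  copper: M = 14.3 MN·m/kg
The maximum is for alloy steel.

alloy steel, M = 25.6 MN·m/kg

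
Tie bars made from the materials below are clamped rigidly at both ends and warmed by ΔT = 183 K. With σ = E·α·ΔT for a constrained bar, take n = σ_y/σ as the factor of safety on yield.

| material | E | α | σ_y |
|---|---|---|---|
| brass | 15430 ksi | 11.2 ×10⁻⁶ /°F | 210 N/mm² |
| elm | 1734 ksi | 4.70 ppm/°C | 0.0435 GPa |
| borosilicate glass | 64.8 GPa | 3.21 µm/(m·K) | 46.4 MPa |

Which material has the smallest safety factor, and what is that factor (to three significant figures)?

Per material, after unit conversion:
  brass: E = 106.4, α = 20.2, σ_y = 210.0 → σ = 392 MPa, n = 0.535
  elm: E = 11.96, α = 4.70, σ_y = 43.50 → σ = 10.3 MPa, n = 4.23
  borosilicate glass: E = 64.80, α = 3.21, σ_y = 46.40 → σ = 38.1 MPa, n = 1.22
The minimum is brass at n = 0.535.

brass, n = 0.535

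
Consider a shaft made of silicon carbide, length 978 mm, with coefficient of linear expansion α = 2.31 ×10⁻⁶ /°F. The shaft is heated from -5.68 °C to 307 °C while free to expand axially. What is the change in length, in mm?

Convert α: 2.31×10⁻⁶/°F × (9/5) = 4.16×10⁻⁶/K.
ΔT = 307 − (-5.68) = 312.7 K.
ΔL = α·L₀·ΔT = 4.16×10⁻⁶ × 978 mm × 312.7 K = 1.27 mm.

1.27 mm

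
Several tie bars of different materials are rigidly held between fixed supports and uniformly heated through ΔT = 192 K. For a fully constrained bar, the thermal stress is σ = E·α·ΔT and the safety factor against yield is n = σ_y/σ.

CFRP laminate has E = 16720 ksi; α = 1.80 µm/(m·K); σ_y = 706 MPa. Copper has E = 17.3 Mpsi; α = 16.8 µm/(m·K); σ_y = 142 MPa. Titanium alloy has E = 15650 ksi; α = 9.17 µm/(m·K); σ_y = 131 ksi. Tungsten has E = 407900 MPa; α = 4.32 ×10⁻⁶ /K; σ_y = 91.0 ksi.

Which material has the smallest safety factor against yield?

Per material, after unit conversion:
  CFRP laminate: E = 115.3, α = 1.80, σ_y = 706.0 → σ = 39.8 MPa, n = 17.7
  copper: E = 119.3, α = 16.8, σ_y = 142.0 → σ = 385 MPa, n = 0.369
  titanium alloy: E = 107.9, α = 9.17, σ_y = 903.2 → σ = 190 MPa, n = 4.75
  tungsten: E = 407.9, α = 4.32, σ_y = 627.4 → σ = 338 MPa, n = 1.85
Smallest n: copper with n = 0.369.

copper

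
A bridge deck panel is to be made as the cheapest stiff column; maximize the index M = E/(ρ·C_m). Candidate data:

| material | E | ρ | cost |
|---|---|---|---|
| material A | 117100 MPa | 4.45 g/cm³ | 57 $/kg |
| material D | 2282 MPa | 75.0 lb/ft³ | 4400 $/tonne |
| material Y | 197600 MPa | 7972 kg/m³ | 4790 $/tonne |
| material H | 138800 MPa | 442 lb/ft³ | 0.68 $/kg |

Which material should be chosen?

material H

In SI units:
  material A: E = 117.1 GPa, ρ = 4450 kg/m³, cost = 57.00 $/kg
  material D: E = 2.282 GPa, ρ = 1201 kg/m³, cost = 4.400 $/kg
  material Y: E = 197.6 GPa, ρ = 7972 kg/m³, cost = 4.790 $/kg
  material H: E = 138.8 GPa, ρ = 7080 kg/m³, cost = 0.6800 $/kg
  material H: M = 28.8 MN·m per $
  material Y: M = 5.17 MN·m per $
  material A: M = 0.462 MN·m per $
  material D: M = 0.432 MN·m per $
The maximum is for material H.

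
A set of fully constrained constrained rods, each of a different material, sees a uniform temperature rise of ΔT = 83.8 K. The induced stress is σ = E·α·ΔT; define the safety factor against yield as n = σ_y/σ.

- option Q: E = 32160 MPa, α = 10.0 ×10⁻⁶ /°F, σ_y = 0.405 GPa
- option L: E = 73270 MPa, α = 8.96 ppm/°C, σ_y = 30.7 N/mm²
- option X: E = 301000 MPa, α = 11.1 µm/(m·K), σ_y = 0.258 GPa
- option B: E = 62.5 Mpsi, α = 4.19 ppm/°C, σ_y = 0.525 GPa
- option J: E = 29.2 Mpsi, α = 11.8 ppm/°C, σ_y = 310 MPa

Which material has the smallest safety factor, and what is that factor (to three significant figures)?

In consistent units (E in GPa, α in ×10⁻⁶/K, σ_y in MPa):
  option Q: E = 32.16, α = 18.0, σ_y = 405.0 → σ = 48.5 MPa, n = 8.35
  option L: E = 73.27, α = 8.96, σ_y = 30.70 → σ = 55.0 MPa, n = 0.558
  option X: E = 301.0, α = 11.1, σ_y = 258.0 → σ = 280 MPa, n = 0.921
  option B: E = 430.9, α = 4.19, σ_y = 525.0 → σ = 151 MPa, n = 3.47
  option J: E = 201.3, α = 11.8, σ_y = 310.0 → σ = 199 MPa, n = 1.56
The minimum is option L at n = 0.558.

option L, n = 0.558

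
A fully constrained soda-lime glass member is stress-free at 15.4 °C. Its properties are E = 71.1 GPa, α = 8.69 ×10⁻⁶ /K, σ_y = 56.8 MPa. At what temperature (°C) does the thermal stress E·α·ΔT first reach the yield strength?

E·α·ΔT = 56.80 MPa ⇒ ΔT = 56.80 / (71.10×10³ × 8.69×10⁻⁶) = 91.93 K.
T = 15.4 + 91.93 = 107.3 °C.

107 °C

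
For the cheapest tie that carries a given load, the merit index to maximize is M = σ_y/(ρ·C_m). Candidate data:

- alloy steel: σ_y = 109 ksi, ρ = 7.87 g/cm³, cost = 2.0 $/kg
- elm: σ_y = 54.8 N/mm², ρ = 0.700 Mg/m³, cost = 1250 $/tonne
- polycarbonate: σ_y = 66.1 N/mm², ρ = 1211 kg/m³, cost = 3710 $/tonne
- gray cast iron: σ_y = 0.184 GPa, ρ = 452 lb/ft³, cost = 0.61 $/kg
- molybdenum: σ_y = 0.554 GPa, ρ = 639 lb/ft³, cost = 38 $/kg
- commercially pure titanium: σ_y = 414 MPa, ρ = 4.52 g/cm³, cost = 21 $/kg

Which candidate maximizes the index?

elm

Normalizing units and computing the index:
  alloy steel: σ_y = 751.5 MPa, ρ = 7870 kg/m³, cost = 2.000 $/kg
  elm: σ_y = 54.80 MPa, ρ = 700.0 kg/m³, cost = 1.250 $/kg
  polycarbonate: σ_y = 66.10 MPa, ρ = 1211 kg/m³, cost = 3.710 $/kg
  gray cast iron: σ_y = 184.0 MPa, ρ = 7240 kg/m³, cost = 0.6100 $/kg
  molybdenum: σ_y = 554.0 MPa, ρ = 10240 kg/m³, cost = 38.00 $/kg
  commercially pure titanium: σ_y = 414.0 MPa, ρ = 4520 kg/m³, cost = 21.00 $/kg
  elm: M = 62.6 kN·m per $
  alloy steel: M = 47.7 kN·m per $
  gray cast iron: M = 41.7 kN·m per $
  polycarbonate: M = 14.7 kN·m per $
  commercially pure titanium: M = 4.36 kN·m per $
  molybdenum: M = 1.42 kN·m per $
Elm ranks first.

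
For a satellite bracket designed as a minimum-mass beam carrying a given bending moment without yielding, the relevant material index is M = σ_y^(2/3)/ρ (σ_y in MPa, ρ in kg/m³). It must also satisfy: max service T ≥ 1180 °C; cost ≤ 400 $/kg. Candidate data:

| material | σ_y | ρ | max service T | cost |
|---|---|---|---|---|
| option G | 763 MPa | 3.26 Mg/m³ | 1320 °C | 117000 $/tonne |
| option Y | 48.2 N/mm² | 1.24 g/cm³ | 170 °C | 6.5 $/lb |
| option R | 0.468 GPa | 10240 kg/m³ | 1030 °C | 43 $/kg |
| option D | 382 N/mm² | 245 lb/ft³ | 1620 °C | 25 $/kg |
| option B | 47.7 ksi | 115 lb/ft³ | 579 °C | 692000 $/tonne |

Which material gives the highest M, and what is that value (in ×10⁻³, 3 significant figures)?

option G, M = 25.6×10⁻³

Screen on constraints: max service T ≥ 1180 °C; cost ≤ 400 $/kg. Survivors: option G, option D.
Putting every candidate on a common basis:
  option G: σ_y = 763.0 MPa, ρ = 3260 kg/m³
  option D: σ_y = 382.0 MPa, ρ = 3925 kg/m³
  option G: M = 25.6×10⁻³
  option D: M = 13.4×10⁻³
Option G has the largest M.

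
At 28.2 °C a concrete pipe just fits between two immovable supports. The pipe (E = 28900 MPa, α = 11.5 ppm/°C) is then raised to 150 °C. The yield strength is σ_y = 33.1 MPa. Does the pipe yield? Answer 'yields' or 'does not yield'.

yields

E = 28900 MPa = 28.90 GPa.
ΔT = 121.8 K. Constrained thermal stress σ = E·α·ΔT = 28.90×10³ MPa × 11.5×10⁻⁶ × 121.8 = 40.5 MPa (compressive).
Compare to σ_y = 33.1 MPa: σ ≥ σ_y, so it yields.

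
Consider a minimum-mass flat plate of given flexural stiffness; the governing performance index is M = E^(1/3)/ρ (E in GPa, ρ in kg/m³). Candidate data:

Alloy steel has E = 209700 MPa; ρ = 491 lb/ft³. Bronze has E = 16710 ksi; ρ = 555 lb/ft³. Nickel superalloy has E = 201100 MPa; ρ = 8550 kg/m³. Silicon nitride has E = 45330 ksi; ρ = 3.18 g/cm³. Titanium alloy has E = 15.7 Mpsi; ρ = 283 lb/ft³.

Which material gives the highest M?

silicon nitride

Normalizing units and computing the index:
  alloy steel: E = 209.7 GPa, ρ = 7865 kg/m³
  bronze: E = 115.2 GPa, ρ = 8890 kg/m³
  nickel superalloy: E = 201.1 GPa, ρ = 8550 kg/m³
  silicon nitride: E = 312.5 GPa, ρ = 3180 kg/m³
  titanium alloy: E = 108.2 GPa, ρ = 4533 kg/m³
  silicon nitride: M = 2.13×10⁻³
  titanium alloy: M = 1.05×10⁻³
  alloy steel: M = 0.755×10⁻³
  nickel superalloy: M = 0.685×10⁻³
  bronze: M = 0.547×10⁻³
Highest index: silicon nitride.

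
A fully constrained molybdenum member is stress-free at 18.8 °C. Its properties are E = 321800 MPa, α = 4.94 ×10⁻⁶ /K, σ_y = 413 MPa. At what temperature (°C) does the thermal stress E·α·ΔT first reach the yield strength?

E = 321800 MPa = 321.8 GPa.
E·α·ΔT = 413.0 MPa ⇒ ΔT = 413.0 / (321.8×10³ × 4.94×10⁻⁶) = 259.8 K.
T = 18.8 + 259.8 = 278.6 °C.

279 °C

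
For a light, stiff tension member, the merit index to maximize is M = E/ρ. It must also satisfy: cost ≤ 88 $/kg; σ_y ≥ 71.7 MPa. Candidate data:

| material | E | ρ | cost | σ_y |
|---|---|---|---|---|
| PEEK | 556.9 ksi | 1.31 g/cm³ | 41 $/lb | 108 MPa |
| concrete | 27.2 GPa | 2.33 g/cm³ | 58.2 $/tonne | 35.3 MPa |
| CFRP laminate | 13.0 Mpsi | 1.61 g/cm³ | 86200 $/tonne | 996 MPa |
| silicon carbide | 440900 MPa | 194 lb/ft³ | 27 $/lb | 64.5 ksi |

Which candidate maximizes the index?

silicon carbide

Screen on constraints: cost ≤ 88 $/kg; σ_y ≥ 71.7 MPa. Survivors: CFRP laminate, silicon carbide.
Putting every candidate on a common basis:
  CFRP laminate: E = 89.63 GPa, ρ = 1610 kg/m³
  silicon carbide: E = 440.9 GPa, ρ = 3108 kg/m³
  silicon carbide: M = 142 MN·m/kg
  CFRP laminate: M = 55.7 MN·m/kg
Silicon carbide has the largest M.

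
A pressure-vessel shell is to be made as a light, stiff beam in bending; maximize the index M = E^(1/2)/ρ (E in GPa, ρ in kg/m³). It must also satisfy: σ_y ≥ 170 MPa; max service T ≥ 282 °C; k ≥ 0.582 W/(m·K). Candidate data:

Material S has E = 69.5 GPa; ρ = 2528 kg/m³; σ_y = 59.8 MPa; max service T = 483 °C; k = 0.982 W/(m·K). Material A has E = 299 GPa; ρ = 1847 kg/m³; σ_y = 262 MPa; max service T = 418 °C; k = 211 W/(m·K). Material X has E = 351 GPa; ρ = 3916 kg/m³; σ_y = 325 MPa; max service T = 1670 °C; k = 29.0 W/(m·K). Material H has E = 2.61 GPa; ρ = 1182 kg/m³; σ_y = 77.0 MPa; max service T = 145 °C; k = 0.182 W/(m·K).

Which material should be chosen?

material A

Screen on constraints: σ_y ≥ 170 MPa; max service T ≥ 282 °C; k ≥ 0.582 W/(m·K). Survivors: material A, material X.
Evaluate M for each candidate:
  material A: M = 9.36×10⁻³
  material X: M = 4.78×10⁻³
The maximum is for material A.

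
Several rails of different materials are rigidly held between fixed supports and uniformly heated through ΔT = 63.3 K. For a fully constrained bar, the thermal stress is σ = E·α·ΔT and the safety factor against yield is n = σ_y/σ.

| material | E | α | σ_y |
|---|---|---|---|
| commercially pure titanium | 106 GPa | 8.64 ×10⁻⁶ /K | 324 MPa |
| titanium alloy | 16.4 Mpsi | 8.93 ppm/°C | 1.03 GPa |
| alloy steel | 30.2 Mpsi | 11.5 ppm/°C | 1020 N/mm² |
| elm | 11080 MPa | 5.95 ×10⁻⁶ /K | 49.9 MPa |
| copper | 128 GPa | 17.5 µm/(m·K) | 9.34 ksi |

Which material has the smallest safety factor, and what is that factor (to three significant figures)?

copper, n = 0.454

With everything in SI (GPa, ×10⁻⁶/K, MPa):
  commercially pure titanium: E = 106.0, α = 8.64, σ_y = 324.0 → σ = 58.0 MPa, n = 5.59
  titanium alloy: E = 113.1, α = 8.93, σ_y = 1030 → σ = 63.9 MPa, n = 16.1
  alloy steel: E = 208.2, α = 11.5, σ_y = 1020 → σ = 152 MPa, n = 6.73
  elm: E = 11.08, α = 5.95, σ_y = 49.90 → σ = 4.17 MPa, n = 12.0
  copper: E = 128.0, α = 17.5, σ_y = 64.40 → σ = 142 MPa, n = 0.454
Copper has the lowest safety factor, n = 0.454.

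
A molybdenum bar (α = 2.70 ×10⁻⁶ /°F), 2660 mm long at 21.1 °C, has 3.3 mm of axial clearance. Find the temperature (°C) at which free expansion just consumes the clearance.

276 °C

α = 2.70×10⁻⁶/°F × 9/5 = 4.86×10⁻⁶/K.
α·L₀·ΔT = 3.3 mm ⇒ ΔT = 3.3 / (4.86×10⁻⁶ × 2660.0) = 255.3 K.
T = 21.1 + 255.3 = 276.4 °C.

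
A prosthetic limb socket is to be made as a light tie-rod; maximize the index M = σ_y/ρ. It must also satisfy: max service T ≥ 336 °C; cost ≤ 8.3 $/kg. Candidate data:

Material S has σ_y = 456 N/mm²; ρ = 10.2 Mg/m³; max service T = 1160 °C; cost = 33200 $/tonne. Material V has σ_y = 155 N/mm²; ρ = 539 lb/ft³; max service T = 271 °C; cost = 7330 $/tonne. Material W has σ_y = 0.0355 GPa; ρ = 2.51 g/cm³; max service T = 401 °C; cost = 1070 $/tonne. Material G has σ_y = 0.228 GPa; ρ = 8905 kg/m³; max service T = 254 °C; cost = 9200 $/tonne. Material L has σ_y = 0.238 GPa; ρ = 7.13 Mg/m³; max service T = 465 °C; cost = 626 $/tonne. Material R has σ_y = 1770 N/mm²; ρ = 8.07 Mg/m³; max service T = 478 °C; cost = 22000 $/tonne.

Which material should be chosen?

material L

Screen on constraints: max service T ≥ 336 °C; cost ≤ 8.3 $/kg. Survivors: material W, material L.
After converting to SI:
  material W: σ_y = 35.50 MPa, ρ = 2510 kg/m³
  material L: σ_y = 238.0 MPa, ρ = 7130 kg/m³
  material L: M = 33.4 kN·m/kg
  material W: M = 14.1 kN·m/kg
The maximum is for material L.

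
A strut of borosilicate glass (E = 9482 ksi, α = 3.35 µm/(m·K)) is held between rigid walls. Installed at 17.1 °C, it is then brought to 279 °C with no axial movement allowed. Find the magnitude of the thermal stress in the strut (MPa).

E = 9482 ksi = 65.38 GPa.
ΔT = 261.9 K. Constrained thermal stress σ = E·α·ΔT = 65.38×10³ MPa × 3.35×10⁻⁶ × 261.9 = 57.4 MPa (compressive).

57.4 MPa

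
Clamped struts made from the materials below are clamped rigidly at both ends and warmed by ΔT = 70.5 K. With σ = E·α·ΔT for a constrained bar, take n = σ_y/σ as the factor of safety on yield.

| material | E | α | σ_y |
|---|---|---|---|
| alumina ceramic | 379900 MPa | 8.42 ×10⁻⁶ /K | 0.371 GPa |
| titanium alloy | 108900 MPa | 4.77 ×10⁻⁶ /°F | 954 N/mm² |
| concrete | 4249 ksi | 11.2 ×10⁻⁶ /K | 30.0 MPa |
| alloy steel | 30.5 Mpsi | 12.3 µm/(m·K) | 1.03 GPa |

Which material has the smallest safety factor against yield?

Per material, after unit conversion:
  alumina ceramic: E = 379.9, α = 8.42, σ_y = 371.0 → σ = 226 MPa, n = 1.65
  titanium alloy: E = 108.9, α = 8.59, σ_y = 954.0 → σ = 65.9 MPa, n = 14.5
  concrete: E = 29.30, α = 11.2, σ_y = 30.00 → σ = 23.1 MPa, n = 1.30
  alloy steel: E = 210.3, α = 12.3, σ_y = 1030 → σ = 182 MPa, n = 5.65
Concrete has the lowest safety factor, n = 1.30.

concrete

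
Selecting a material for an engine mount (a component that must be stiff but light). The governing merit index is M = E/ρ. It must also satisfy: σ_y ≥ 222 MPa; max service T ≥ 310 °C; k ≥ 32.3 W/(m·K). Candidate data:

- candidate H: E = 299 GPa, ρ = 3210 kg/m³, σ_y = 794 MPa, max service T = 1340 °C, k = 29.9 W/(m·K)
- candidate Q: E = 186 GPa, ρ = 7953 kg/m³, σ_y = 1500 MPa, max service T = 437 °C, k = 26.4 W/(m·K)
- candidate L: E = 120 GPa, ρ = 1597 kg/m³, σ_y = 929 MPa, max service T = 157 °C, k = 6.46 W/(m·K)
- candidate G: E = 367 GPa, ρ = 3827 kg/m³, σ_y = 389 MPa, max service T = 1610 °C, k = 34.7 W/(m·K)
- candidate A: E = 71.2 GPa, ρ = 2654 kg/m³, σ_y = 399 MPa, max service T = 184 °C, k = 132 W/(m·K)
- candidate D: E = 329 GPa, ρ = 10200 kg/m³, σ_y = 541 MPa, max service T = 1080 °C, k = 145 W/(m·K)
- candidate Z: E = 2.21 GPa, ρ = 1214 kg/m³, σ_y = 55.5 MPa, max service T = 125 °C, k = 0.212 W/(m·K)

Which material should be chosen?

candidate G

Screen on constraints: σ_y ≥ 222 MPa; max service T ≥ 310 °C; k ≥ 32.3 W/(m·K). Survivors: candidate G, candidate D.
Evaluate M for each candidate:
  candidate G: M = 95.9 MN·m/kg
  candidate D: M = 32.3 MN·m/kg
Highest index: candidate G.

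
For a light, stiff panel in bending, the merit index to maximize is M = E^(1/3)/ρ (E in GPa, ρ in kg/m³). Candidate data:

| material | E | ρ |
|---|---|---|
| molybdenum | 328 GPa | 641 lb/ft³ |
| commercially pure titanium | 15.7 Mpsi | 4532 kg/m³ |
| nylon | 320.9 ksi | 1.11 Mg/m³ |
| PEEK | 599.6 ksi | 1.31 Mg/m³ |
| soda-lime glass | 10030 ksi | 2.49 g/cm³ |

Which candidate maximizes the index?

Putting every candidate on a common basis:
  molybdenum: E = 328.0 GPa, ρ = 10270 kg/m³
  commercially pure titanium: E = 108.2 GPa, ρ = 4532 kg/m³
  nylon: E = 2.213 GPa, ρ = 1110 kg/m³
  PEEK: E = 4.134 GPa, ρ = 1310 kg/m³
  soda-lime glass: E = 69.15 GPa, ρ = 2490 kg/m³
  soda-lime glass: M = 1.65×10⁻³
  PEEK: M = 1.23×10⁻³
  nylon: M = 1.17×10⁻³
  commercially pure titanium: M = 1.05×10⁻³
  molybdenum: M = 0.672×10⁻³
Highest index: soda-lime glass.

soda-lime glass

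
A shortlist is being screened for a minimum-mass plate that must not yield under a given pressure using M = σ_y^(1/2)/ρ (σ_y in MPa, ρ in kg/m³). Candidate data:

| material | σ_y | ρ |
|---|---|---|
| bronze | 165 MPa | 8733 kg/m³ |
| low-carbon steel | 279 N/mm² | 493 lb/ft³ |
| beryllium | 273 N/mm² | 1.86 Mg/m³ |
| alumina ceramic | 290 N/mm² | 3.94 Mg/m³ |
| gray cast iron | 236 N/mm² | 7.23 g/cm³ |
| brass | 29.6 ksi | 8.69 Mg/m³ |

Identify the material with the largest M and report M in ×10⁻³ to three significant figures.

Normalizing units and computing the index:
  bronze: σ_y = 165.0 MPa, ρ = 8733 kg/m³
  low-carbon steel: σ_y = 279.0 MPa, ρ = 7897 kg/m³
  beryllium: σ_y = 273.0 MPa, ρ = 1860 kg/m³
  alumina ceramic: σ_y = 290.0 MPa, ρ = 3940 kg/m³
  gray cast iron: σ_y = 236.0 MPa, ρ = 7230 kg/m³
  brass: σ_y = 204.1 MPa, ρ = 8690 kg/m³
  beryllium: M = 8.88×10⁻³
  alumina ceramic: M = 4.32×10⁻³
  gray cast iron: M = 2.12×10⁻³
  low-carbon steel: M = 2.12×10⁻³
  brass: M = 1.64×10⁻³
  bronze: M = 1.47×10⁻³
Highest index: beryllium.

beryllium, M = 8.88×10⁻³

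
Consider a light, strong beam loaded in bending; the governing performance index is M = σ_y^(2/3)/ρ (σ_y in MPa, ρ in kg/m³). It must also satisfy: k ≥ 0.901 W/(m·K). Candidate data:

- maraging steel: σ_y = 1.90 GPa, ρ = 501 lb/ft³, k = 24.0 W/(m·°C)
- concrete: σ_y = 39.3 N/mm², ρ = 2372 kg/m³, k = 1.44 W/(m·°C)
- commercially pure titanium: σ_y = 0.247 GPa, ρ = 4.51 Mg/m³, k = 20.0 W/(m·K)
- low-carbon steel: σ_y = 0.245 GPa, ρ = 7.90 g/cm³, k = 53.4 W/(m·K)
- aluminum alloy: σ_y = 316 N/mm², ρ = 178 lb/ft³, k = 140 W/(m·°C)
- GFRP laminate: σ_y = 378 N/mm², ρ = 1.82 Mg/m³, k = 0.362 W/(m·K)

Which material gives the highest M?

maraging steel

Screen on constraints: k ≥ 0.901 W/(m·K). Survivors: maraging steel, concrete, commercially pure titanium, low-carbon steel, aluminum alloy.
After converting to SI:
  maraging steel: σ_y = 1900 MPa, ρ = 8025 kg/m³
  concrete: σ_y = 39.30 MPa, ρ = 2372 kg/m³
  commercially pure titanium: σ_y = 247.0 MPa, ρ = 4510 kg/m³
  low-carbon steel: σ_y = 245.0 MPa, ρ = 7900 kg/m³
  aluminum alloy: σ_y = 316.0 MPa, ρ = 2851 kg/m³
  maraging steel: M = 19.1×10⁻³
  aluminum alloy: M = 16.3×10⁻³
  commercially pure titanium: M = 8.73×10⁻³
  low-carbon steel: M = 4.96×10⁻³
  concrete: M = 4.87×10⁻³
The maximum is for maraging steel.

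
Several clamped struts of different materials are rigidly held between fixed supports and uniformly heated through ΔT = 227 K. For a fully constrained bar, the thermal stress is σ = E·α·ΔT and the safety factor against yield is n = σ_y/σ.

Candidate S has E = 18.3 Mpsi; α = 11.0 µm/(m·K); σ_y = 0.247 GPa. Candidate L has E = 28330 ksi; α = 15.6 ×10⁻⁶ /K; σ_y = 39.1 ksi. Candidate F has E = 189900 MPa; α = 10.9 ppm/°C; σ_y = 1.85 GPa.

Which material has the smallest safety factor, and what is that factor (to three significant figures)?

candidate L, n = 0.390

Per material, after unit conversion:
  candidate S: E = 126.2, α = 11.0, σ_y = 247.0 → σ = 315 MPa, n = 0.784
  candidate L: E = 195.3, α = 15.6, σ_y = 269.6 → σ = 692 MPa, n = 0.390
  candidate F: E = 189.9, α = 10.9, σ_y = 1850 → σ = 470 MPa, n = 3.94
The minimum is candidate L at n = 0.390.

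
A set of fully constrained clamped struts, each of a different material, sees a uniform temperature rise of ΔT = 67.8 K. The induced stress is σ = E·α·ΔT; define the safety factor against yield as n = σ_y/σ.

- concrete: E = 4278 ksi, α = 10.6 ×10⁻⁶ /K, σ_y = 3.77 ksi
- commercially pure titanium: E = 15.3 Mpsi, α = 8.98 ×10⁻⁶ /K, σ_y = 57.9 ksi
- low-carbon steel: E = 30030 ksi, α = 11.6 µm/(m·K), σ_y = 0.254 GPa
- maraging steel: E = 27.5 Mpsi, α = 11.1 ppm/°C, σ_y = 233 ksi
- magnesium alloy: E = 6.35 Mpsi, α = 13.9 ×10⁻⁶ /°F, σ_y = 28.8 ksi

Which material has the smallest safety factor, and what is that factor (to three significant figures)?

concrete, n = 1.23

In consistent units (E in GPa, α in ×10⁻⁶/K, σ_y in MPa):
  concrete: E = 29.50, α = 10.6, σ_y = 25.99 → σ = 21.2 MPa, n = 1.23
  commercially pure titanium: E = 105.5, α = 8.98, σ_y = 399.2 → σ = 64.2 MPa, n = 6.22
  low-carbon steel: E = 207.0, α = 11.6, σ_y = 254.0 → σ = 163 MPa, n = 1.56
  maraging steel: E = 189.6, α = 11.1, σ_y = 1606 → σ = 143 MPa, n = 11.3
  magnesium alloy: E = 43.78, α = 25.0, σ_y = 198.6 → σ = 74.3 MPa, n = 2.67
Smallest n: concrete with n = 1.23.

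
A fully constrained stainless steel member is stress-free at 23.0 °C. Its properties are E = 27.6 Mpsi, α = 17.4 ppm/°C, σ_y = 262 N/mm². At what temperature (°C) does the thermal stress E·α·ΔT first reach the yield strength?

E = 27.6 Mpsi = 190.3 GPa.
σ_y = 262 N/mm² = 262.0 MPa.
E·α·ΔT = 262.0 MPa ⇒ ΔT = 262.0 / (190.3×10³ × 17.4×10⁻⁶) = 79.13 K.
T = 23.0 + 79.13 = 102.1 °C.

102 °C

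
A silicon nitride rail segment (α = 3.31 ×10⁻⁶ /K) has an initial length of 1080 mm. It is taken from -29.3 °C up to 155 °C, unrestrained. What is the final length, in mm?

1080.7 mm

ΔT = 155 − (-29.3) = 184.3 K.
ΔL = α·L₀·ΔT = 3.31×10⁻⁶ × 1080 mm × 184.3 K = 0.659 mm.
L = L₀ + ΔL = 1080 + 0.659 = 1080.7 mm.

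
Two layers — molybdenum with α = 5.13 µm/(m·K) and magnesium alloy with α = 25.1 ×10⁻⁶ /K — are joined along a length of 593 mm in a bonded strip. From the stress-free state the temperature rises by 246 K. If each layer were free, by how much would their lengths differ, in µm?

Δα = |5.13 − 25.1|×10⁻⁶/K = 20.0×10⁻⁶/K.
ΔL_mismatch = Δα·L·ΔT = 20.0×10⁻⁶ × 593.0 mm × 246.0 K = 2910 µm.

2910 µm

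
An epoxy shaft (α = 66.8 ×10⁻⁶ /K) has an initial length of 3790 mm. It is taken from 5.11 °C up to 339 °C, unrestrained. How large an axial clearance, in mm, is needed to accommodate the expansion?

ΔT = 339 − 5.11 = 333.9 K.
ΔL = α·L₀·ΔT = 66.8×10⁻⁶ × 3790 mm × 333.9 K = 84.5 mm.

84.5 mm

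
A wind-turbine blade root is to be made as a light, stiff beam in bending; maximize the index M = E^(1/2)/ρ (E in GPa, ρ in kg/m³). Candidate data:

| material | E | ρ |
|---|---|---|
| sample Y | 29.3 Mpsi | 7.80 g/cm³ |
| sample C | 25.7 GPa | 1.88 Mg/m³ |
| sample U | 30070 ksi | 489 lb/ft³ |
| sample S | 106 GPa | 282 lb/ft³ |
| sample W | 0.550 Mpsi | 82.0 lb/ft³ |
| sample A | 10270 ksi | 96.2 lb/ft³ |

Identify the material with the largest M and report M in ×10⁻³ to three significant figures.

Normalizing units and computing the index:
  sample Y: E = 202.0 GPa, ρ = 7800 kg/m³
  sample C: E = 25.70 GPa, ρ = 1880 kg/m³
  sample U: E = 207.3 GPa, ρ = 7833 kg/m³
  sample S: E = 106.0 GPa, ρ = 4517 kg/m³
  sample W: E = 3.792 GPa, ρ = 1314 kg/m³
  sample A: E = 70.81 GPa, ρ = 1541 kg/m³
  sample A: M = 5.46×10⁻³
  sample C: M = 2.70×10⁻³
  sample S: M = 2.28×10⁻³
  sample U: M = 1.84×10⁻³
  sample Y: M = 1.82×10⁻³
  sample W: M = 1.48×10⁻³
Sample A ranks first.

sample A, M = 5.46×10⁻³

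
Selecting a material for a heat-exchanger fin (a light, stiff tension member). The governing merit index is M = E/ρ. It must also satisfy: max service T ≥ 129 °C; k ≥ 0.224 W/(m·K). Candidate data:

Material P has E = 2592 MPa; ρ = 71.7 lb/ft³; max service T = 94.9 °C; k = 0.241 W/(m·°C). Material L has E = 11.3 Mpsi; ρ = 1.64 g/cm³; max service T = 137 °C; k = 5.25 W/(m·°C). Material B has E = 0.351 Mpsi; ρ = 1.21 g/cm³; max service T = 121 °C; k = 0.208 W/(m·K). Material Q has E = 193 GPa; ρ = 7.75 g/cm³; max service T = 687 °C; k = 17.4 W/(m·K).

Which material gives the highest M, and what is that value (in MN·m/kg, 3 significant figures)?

Screen on constraints: max service T ≥ 129 °C; k ≥ 0.224 W/(m·K). Survivors: material L, material Q.
Normalizing units and computing the index:
  material L: E = 77.91 GPa, ρ = 1640 kg/m³
  material Q: E = 193.0 GPa, ρ = 7750 kg/m³
  material L: M = 47.5 MN·m/kg
  material Q: M = 24.9 MN·m/kg
Material L has the largest M.

material L, M = 47.5 MN·m/kg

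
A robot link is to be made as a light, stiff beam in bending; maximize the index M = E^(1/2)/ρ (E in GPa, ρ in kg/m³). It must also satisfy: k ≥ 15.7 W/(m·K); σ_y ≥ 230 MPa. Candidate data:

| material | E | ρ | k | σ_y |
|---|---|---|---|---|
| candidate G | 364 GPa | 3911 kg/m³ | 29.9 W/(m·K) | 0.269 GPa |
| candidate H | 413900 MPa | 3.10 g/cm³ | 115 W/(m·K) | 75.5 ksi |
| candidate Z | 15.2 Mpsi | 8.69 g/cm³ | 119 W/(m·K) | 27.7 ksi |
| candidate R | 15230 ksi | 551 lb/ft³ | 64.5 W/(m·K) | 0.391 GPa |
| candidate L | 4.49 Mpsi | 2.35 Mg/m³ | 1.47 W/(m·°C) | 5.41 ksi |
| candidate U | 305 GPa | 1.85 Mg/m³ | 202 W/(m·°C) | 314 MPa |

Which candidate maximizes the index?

candidate U

Screen on constraints: k ≥ 15.7 W/(m·K); σ_y ≥ 230 MPa. Survivors: candidate G, candidate H, candidate R, candidate U.
After converting to SI:
  candidate G: E = 364.0 GPa, ρ = 3911 kg/m³
  candidate H: E = 413.9 GPa, ρ = 3100 kg/m³
  candidate R: E = 105.0 GPa, ρ = 8826 kg/m³
  candidate U: E = 305.0 GPa, ρ = 1850 kg/m³
  candidate U: M = 9.44×10⁻³
  candidate H: M = 6.56×10⁻³
  candidate G: M = 4.88×10⁻³
  candidate R: M = 1.16×10⁻³
Candidate U has the largest M.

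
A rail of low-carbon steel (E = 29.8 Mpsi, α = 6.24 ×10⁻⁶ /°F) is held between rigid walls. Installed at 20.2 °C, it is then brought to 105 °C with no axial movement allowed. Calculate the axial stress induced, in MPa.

196 MPa

E = 29.8 Mpsi = 205.5 GPa.
α = 6.24×10⁻⁶/°F × 9/5 = 11.2×10⁻⁶/K.
ΔT = 84.80 K. Constrained thermal stress σ = E·α·ΔT = 205.5×10³ MPa × 11.2×10⁻⁶ × 84.80 = 196 MPa (compressive).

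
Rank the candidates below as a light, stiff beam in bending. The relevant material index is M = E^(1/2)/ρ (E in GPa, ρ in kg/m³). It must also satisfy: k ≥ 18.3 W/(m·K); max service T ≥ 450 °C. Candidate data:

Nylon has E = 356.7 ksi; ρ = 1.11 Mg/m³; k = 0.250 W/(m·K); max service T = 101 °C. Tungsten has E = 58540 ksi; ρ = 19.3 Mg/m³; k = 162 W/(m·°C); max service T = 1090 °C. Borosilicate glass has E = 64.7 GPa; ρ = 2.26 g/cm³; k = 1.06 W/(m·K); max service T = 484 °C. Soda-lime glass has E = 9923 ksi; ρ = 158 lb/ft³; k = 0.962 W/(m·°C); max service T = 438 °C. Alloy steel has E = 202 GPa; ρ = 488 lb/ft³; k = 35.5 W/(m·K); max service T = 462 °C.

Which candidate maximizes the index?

alloy steel

Screen on constraints: k ≥ 18.3 W/(m·K); max service T ≥ 450 °C. Survivors: tungsten, alloy steel.
After converting to SI:
  tungsten: E = 403.6 GPa, ρ = 19300 kg/m³
  alloy steel: E = 202.0 GPa, ρ = 7817 kg/m³
  alloy steel: M = 1.82×10⁻³
  tungsten: M = 1.04×10⁻³
Alloy steel has the largest M.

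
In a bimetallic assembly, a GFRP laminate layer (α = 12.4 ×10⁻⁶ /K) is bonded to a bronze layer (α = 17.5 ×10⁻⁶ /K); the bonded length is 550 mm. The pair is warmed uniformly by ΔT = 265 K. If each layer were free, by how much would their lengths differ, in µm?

743 µm

Δα = |12.4 − 17.5|×10⁻⁶/K = 5.10×10⁻⁶/K.
ΔL_mismatch = Δα·L·ΔT = 5.10×10⁻⁶ × 550.0 mm × 265.0 K = 743 µm.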